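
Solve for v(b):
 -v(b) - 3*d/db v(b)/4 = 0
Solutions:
 v(b) = C1*exp(-4*b/3)


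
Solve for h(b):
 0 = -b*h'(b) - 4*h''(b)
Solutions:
 h(b) = C1 + C2*erf(sqrt(2)*b/4)


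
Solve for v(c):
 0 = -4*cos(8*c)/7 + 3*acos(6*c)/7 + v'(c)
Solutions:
 v(c) = C1 - 3*c*acos(6*c)/7 + sqrt(1 - 36*c^2)/14 + sin(8*c)/14


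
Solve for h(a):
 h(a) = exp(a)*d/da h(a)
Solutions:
 h(a) = C1*exp(-exp(-a))


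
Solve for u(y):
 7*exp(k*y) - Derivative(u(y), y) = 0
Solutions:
 u(y) = C1 + 7*exp(k*y)/k


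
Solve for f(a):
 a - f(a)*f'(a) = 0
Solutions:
 f(a) = -sqrt(C1 + a^2)
 f(a) = sqrt(C1 + a^2)


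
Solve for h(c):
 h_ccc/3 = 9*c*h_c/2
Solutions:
 h(c) = C1 + Integral(C2*airyai(3*2^(2/3)*c/2) + C3*airybi(3*2^(2/3)*c/2), c)


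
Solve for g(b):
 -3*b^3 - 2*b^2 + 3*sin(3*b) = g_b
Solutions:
 g(b) = C1 - 3*b^4/4 - 2*b^3/3 - cos(3*b)


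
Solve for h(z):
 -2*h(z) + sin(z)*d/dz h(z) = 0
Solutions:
 h(z) = C1*(cos(z) - 1)/(cos(z) + 1)


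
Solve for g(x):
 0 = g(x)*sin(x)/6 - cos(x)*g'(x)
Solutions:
 g(x) = C1/cos(x)^(1/6)


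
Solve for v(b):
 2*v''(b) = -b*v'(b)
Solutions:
 v(b) = C1 + C2*erf(b/2)


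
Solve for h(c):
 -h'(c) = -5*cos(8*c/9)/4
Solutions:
 h(c) = C1 + 45*sin(8*c/9)/32


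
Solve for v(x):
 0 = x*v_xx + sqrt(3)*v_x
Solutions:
 v(x) = C1 + C2*x^(1 - sqrt(3))


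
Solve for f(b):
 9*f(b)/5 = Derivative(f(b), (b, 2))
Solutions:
 f(b) = C1*exp(-3*sqrt(5)*b/5) + C2*exp(3*sqrt(5)*b/5)


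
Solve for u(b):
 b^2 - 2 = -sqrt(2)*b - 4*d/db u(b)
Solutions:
 u(b) = C1 - b^3/12 - sqrt(2)*b^2/8 + b/2


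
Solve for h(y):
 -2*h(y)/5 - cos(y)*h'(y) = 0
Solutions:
 h(y) = C1*(sin(y) - 1)^(1/5)/(sin(y) + 1)^(1/5)


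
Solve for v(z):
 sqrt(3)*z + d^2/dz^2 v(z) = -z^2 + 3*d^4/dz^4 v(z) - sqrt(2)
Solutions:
 v(z) = C1 + C2*z + C3*exp(-sqrt(3)*z/3) + C4*exp(sqrt(3)*z/3) - z^4/12 - sqrt(3)*z^3/6 + z^2*(-3 - sqrt(2)/2)


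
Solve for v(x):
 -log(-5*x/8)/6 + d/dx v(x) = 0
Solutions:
 v(x) = C1 + x*log(-x)/6 + x*(-3*log(2) - 1 + log(5))/6


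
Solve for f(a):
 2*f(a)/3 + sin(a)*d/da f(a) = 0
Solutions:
 f(a) = C1*(cos(a) + 1)^(1/3)/(cos(a) - 1)^(1/3)


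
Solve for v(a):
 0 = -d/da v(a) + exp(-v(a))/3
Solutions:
 v(a) = log(C1 + a/3)


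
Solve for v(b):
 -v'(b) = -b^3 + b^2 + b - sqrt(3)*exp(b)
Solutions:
 v(b) = C1 + b^4/4 - b^3/3 - b^2/2 + sqrt(3)*exp(b)


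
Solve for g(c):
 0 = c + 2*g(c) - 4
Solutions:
 g(c) = 2 - c/2


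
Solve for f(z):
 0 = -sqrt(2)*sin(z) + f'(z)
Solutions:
 f(z) = C1 - sqrt(2)*cos(z)


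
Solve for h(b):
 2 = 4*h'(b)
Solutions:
 h(b) = C1 + b/2


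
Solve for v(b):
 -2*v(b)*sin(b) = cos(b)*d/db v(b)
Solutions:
 v(b) = C1*cos(b)^2


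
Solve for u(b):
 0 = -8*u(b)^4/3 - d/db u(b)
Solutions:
 u(b) = (-1 - sqrt(3)*I)*(1/(C1 + 8*b))^(1/3)/2
 u(b) = (-1 + sqrt(3)*I)*(1/(C1 + 8*b))^(1/3)/2
 u(b) = (1/(C1 + 8*b))^(1/3)


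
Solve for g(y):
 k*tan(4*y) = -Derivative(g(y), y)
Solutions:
 g(y) = C1 + k*log(cos(4*y))/4


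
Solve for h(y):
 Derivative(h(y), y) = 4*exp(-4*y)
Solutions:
 h(y) = C1 - exp(-4*y)


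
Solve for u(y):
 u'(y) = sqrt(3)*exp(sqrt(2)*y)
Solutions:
 u(y) = C1 + sqrt(6)*exp(sqrt(2)*y)/2


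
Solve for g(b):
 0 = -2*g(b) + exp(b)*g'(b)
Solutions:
 g(b) = C1*exp(-2*exp(-b))


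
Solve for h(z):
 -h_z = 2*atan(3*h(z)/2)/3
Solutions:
 Integral(1/atan(3*_y/2), (_y, h(z))) = C1 - 2*z/3


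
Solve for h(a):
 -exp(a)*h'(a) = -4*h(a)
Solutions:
 h(a) = C1*exp(-4*exp(-a))


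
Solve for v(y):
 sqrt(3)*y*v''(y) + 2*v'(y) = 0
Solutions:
 v(y) = C1 + C2*y^(1 - 2*sqrt(3)/3)


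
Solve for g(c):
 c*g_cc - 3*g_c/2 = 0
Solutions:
 g(c) = C1 + C2*c^(5/2)


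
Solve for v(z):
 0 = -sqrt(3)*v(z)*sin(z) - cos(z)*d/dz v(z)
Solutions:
 v(z) = C1*cos(z)^(sqrt(3))


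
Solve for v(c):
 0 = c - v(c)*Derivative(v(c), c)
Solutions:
 v(c) = -sqrt(C1 + c^2)
 v(c) = sqrt(C1 + c^2)


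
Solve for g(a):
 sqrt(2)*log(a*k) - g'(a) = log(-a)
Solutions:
 g(a) = C1 + a*(sqrt(2)*log(-k) - sqrt(2) + 1) - a*(1 - sqrt(2))*log(-a)


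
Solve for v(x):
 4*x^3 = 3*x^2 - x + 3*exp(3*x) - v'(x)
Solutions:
 v(x) = C1 - x^4 + x^3 - x^2/2 + exp(3*x)


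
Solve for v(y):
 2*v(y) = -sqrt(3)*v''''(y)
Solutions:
 v(y) = (C1*sin(2^(3/4)*3^(7/8)*y/6) + C2*cos(2^(3/4)*3^(7/8)*y/6))*exp(-2^(3/4)*3^(7/8)*y/6) + (C3*sin(2^(3/4)*3^(7/8)*y/6) + C4*cos(2^(3/4)*3^(7/8)*y/6))*exp(2^(3/4)*3^(7/8)*y/6)


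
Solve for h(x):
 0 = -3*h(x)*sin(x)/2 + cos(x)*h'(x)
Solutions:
 h(x) = C1/cos(x)^(3/2)


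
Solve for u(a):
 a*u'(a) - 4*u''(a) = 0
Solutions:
 u(a) = C1 + C2*erfi(sqrt(2)*a/4)


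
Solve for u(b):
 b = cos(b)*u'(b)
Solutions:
 u(b) = C1 + Integral(b/cos(b), b)


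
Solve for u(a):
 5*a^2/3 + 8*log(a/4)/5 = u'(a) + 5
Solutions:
 u(a) = C1 + 5*a^3/9 + 8*a*log(a)/5 - 33*a/5 - 16*a*log(2)/5


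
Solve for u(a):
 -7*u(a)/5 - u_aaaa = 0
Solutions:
 u(a) = (C1*sin(sqrt(2)*5^(3/4)*7^(1/4)*a/10) + C2*cos(sqrt(2)*5^(3/4)*7^(1/4)*a/10))*exp(-sqrt(2)*5^(3/4)*7^(1/4)*a/10) + (C3*sin(sqrt(2)*5^(3/4)*7^(1/4)*a/10) + C4*cos(sqrt(2)*5^(3/4)*7^(1/4)*a/10))*exp(sqrt(2)*5^(3/4)*7^(1/4)*a/10)


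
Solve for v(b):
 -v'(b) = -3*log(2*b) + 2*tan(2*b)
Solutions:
 v(b) = C1 + 3*b*log(b) - 3*b + 3*b*log(2) + log(cos(2*b))


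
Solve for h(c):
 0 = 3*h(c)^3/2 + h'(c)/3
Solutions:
 h(c) = -sqrt(-1/(C1 - 9*c))
 h(c) = sqrt(-1/(C1 - 9*c))


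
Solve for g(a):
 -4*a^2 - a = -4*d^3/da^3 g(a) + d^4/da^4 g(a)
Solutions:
 g(a) = C1 + C2*a + C3*a^2 + C4*exp(4*a) + a^5/60 + a^4/32 + a^3/32


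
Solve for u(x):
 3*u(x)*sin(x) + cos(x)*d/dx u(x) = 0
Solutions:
 u(x) = C1*cos(x)^3


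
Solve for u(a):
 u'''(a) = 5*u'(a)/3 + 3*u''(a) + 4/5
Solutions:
 u(a) = C1 + C2*exp(a*(9 - sqrt(141))/6) + C3*exp(a*(9 + sqrt(141))/6) - 12*a/25


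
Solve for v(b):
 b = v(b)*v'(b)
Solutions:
 v(b) = -sqrt(C1 + b^2)
 v(b) = sqrt(C1 + b^2)


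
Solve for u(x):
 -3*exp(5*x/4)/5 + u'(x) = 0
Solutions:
 u(x) = C1 + 12*exp(5*x/4)/25


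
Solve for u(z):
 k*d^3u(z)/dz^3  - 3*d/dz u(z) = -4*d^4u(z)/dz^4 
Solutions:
 u(z) = C1 + C2*exp(-z*(k^2/(k^3 + sqrt(-k^6 + (k^3 - 648)^2) - 648)^(1/3) + k + (k^3 + sqrt(-k^6 + (k^3 - 648)^2) - 648)^(1/3))/12) + C3*exp(z*(-4*k^2/((-1 + sqrt(3)*I)*(k^3 + sqrt(-k^6 + (k^3 - 648)^2) - 648)^(1/3)) - 2*k + (k^3 + sqrt(-k^6 + (k^3 - 648)^2) - 648)^(1/3) - sqrt(3)*I*(k^3 + sqrt(-k^6 + (k^3 - 648)^2) - 648)^(1/3))/24) + C4*exp(z*(4*k^2/((1 + sqrt(3)*I)*(k^3 + sqrt(-k^6 + (k^3 - 648)^2) - 648)^(1/3)) - 2*k + (k^3 + sqrt(-k^6 + (k^3 - 648)^2) - 648)^(1/3) + sqrt(3)*I*(k^3 + sqrt(-k^6 + (k^3 - 648)^2) - 648)^(1/3))/24)


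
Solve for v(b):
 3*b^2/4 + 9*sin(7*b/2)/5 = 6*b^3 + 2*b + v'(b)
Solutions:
 v(b) = C1 - 3*b^4/2 + b^3/4 - b^2 - 18*cos(7*b/2)/35


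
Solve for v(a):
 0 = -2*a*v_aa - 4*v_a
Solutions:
 v(a) = C1 + C2/a


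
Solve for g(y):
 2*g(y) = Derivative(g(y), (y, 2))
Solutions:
 g(y) = C1*exp(-sqrt(2)*y) + C2*exp(sqrt(2)*y)


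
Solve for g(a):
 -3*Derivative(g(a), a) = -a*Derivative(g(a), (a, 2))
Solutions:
 g(a) = C1 + C2*a^4


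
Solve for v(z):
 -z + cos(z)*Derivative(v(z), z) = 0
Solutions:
 v(z) = C1 + Integral(z/cos(z), z)


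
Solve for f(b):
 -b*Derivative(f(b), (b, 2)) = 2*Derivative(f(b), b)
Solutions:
 f(b) = C1 + C2/b


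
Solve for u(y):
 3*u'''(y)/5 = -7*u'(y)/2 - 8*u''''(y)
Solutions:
 u(y) = C1 + C2*exp(y*(-2 + (20*sqrt(490070) + 14001)^(-1/3) + (20*sqrt(490070) + 14001)^(1/3))/80)*sin(sqrt(3)*y*(-(20*sqrt(490070) + 14001)^(1/3) + (20*sqrt(490070) + 14001)^(-1/3))/80) + C3*exp(y*(-2 + (20*sqrt(490070) + 14001)^(-1/3) + (20*sqrt(490070) + 14001)^(1/3))/80)*cos(sqrt(3)*y*(-(20*sqrt(490070) + 14001)^(1/3) + (20*sqrt(490070) + 14001)^(-1/3))/80) + C4*exp(-y*((20*sqrt(490070) + 14001)^(-1/3) + 1 + (20*sqrt(490070) + 14001)^(1/3))/40)


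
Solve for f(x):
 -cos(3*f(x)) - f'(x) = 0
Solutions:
 f(x) = -asin((C1 + exp(6*x))/(C1 - exp(6*x)))/3 + pi/3
 f(x) = asin((C1 + exp(6*x))/(C1 - exp(6*x)))/3


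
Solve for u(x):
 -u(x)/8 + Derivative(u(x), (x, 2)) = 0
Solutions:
 u(x) = C1*exp(-sqrt(2)*x/4) + C2*exp(sqrt(2)*x/4)


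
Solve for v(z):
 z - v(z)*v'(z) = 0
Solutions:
 v(z) = -sqrt(C1 + z^2)
 v(z) = sqrt(C1 + z^2)


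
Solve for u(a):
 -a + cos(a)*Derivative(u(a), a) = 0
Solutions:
 u(a) = C1 + Integral(a/cos(a), a)


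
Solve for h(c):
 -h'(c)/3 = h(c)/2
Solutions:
 h(c) = C1*exp(-3*c/2)


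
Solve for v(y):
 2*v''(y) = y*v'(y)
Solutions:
 v(y) = C1 + C2*erfi(y/2)


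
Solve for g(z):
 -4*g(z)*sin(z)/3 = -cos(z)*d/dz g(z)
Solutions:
 g(z) = C1/cos(z)^(4/3)


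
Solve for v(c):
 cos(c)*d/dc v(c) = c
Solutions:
 v(c) = C1 + Integral(c/cos(c), c)


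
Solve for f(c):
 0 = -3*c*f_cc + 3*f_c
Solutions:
 f(c) = C1 + C2*c^2


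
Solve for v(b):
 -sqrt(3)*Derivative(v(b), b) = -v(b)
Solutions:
 v(b) = C1*exp(sqrt(3)*b/3)


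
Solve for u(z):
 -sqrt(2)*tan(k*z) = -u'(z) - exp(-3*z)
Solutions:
 u(z) = C1 - Piecewise((-exp(-3*z)/3 - sqrt(2)*log(tan(k*z)^2 + 1)/(2*k), Ne(k, 0)), (-exp(-3*z)/3, True))


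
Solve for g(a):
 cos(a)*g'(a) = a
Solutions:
 g(a) = C1 + Integral(a/cos(a), a)


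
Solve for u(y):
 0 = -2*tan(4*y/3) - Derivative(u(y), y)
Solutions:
 u(y) = C1 + 3*log(cos(4*y/3))/2


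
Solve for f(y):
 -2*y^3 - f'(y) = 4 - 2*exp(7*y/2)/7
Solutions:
 f(y) = C1 - y^4/2 - 4*y + 4*exp(7*y/2)/49


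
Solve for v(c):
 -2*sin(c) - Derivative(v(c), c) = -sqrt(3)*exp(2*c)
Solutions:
 v(c) = C1 + sqrt(3)*exp(2*c)/2 + 2*cos(c)


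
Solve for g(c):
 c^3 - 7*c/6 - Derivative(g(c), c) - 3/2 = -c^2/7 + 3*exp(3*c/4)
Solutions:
 g(c) = C1 + c^4/4 + c^3/21 - 7*c^2/12 - 3*c/2 - 4*exp(3*c/4)


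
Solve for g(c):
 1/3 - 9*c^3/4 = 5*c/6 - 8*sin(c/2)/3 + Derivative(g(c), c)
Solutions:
 g(c) = C1 - 9*c^4/16 - 5*c^2/12 + c/3 - 16*cos(c/2)/3


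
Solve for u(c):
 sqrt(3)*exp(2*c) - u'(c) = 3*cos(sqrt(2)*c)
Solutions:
 u(c) = C1 + sqrt(3)*exp(2*c)/2 - 3*sqrt(2)*sin(sqrt(2)*c)/2


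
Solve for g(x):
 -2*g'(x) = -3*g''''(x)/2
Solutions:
 g(x) = C1 + C4*exp(6^(2/3)*x/3) + (C2*sin(2^(2/3)*3^(1/6)*x/2) + C3*cos(2^(2/3)*3^(1/6)*x/2))*exp(-6^(2/3)*x/6)


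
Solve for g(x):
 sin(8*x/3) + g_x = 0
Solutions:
 g(x) = C1 + 3*cos(8*x/3)/8


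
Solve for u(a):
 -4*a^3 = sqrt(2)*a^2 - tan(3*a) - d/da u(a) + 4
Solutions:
 u(a) = C1 + a^4 + sqrt(2)*a^3/3 + 4*a + log(cos(3*a))/3


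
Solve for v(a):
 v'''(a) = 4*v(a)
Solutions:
 v(a) = C3*exp(2^(2/3)*a) + (C1*sin(2^(2/3)*sqrt(3)*a/2) + C2*cos(2^(2/3)*sqrt(3)*a/2))*exp(-2^(2/3)*a/2)


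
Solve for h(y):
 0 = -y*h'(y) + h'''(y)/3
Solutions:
 h(y) = C1 + Integral(C2*airyai(3^(1/3)*y) + C3*airybi(3^(1/3)*y), y)


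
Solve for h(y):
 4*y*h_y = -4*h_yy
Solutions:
 h(y) = C1 + C2*erf(sqrt(2)*y/2)


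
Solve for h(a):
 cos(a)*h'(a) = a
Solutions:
 h(a) = C1 + Integral(a/cos(a), a)


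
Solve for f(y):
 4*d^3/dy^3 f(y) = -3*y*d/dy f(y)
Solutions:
 f(y) = C1 + Integral(C2*airyai(-6^(1/3)*y/2) + C3*airybi(-6^(1/3)*y/2), y)


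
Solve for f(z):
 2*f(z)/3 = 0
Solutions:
 f(z) = 0


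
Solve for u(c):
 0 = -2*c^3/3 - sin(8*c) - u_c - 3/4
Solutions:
 u(c) = C1 - c^4/6 - 3*c/4 + cos(8*c)/8


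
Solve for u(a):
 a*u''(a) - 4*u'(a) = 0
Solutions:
 u(a) = C1 + C2*a^5


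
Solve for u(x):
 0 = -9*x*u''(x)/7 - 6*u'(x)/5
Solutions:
 u(x) = C1 + C2*x^(1/15)


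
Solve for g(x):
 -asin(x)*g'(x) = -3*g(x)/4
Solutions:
 g(x) = C1*exp(3*Integral(1/asin(x), x)/4)


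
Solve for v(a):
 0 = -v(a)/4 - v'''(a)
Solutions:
 v(a) = C3*exp(-2^(1/3)*a/2) + (C1*sin(2^(1/3)*sqrt(3)*a/4) + C2*cos(2^(1/3)*sqrt(3)*a/4))*exp(2^(1/3)*a/4)


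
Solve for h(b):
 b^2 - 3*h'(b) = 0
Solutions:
 h(b) = C1 + b^3/9


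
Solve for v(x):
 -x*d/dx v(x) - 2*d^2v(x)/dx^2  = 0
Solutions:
 v(x) = C1 + C2*erf(x/2)


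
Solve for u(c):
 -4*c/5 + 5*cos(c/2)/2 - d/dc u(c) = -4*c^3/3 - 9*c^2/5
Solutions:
 u(c) = C1 + c^4/3 + 3*c^3/5 - 2*c^2/5 + 5*sin(c/2)


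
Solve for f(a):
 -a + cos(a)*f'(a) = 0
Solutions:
 f(a) = C1 + Integral(a/cos(a), a)


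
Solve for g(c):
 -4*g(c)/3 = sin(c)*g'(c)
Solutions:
 g(c) = C1*(cos(c) + 1)^(2/3)/(cos(c) - 1)^(2/3)


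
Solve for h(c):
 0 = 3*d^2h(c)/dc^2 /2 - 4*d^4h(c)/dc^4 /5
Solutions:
 h(c) = C1 + C2*c + C3*exp(-sqrt(30)*c/4) + C4*exp(sqrt(30)*c/4)


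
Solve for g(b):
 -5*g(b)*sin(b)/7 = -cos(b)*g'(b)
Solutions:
 g(b) = C1/cos(b)^(5/7)


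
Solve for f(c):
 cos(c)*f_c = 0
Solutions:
 f(c) = C1


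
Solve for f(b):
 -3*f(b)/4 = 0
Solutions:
 f(b) = 0


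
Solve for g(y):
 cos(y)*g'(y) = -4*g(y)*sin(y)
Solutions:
 g(y) = C1*cos(y)^4


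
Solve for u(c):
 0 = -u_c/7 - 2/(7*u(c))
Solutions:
 u(c) = -sqrt(C1 - 4*c)
 u(c) = sqrt(C1 - 4*c)


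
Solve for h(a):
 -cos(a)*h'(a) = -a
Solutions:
 h(a) = C1 + Integral(a/cos(a), a)


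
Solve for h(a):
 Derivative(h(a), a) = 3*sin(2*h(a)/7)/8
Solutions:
 -3*a/8 + 7*log(cos(2*h(a)/7) - 1)/4 - 7*log(cos(2*h(a)/7) + 1)/4 = C1


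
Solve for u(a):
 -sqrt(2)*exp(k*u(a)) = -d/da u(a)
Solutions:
 u(a) = Piecewise((log(-1/(C1*k + sqrt(2)*a*k))/k, Ne(k, 0)), (nan, True))
 u(a) = Piecewise((C1 + sqrt(2)*a, Eq(k, 0)), (nan, True))


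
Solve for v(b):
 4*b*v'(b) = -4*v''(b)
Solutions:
 v(b) = C1 + C2*erf(sqrt(2)*b/2)


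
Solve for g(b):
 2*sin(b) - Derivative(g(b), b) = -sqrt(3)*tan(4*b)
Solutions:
 g(b) = C1 - sqrt(3)*log(cos(4*b))/4 - 2*cos(b)


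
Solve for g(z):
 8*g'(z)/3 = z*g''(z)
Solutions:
 g(z) = C1 + C2*z^(11/3)


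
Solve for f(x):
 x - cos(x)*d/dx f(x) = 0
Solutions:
 f(x) = C1 + Integral(x/cos(x), x)


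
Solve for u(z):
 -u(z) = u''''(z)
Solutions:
 u(z) = (C1*sin(sqrt(2)*z/2) + C2*cos(sqrt(2)*z/2))*exp(-sqrt(2)*z/2) + (C3*sin(sqrt(2)*z/2) + C4*cos(sqrt(2)*z/2))*exp(sqrt(2)*z/2)


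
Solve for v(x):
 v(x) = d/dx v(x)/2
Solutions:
 v(x) = C1*exp(2*x)


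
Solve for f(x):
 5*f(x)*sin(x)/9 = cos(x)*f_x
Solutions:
 f(x) = C1/cos(x)^(5/9)


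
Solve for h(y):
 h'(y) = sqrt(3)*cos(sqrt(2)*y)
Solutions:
 h(y) = C1 + sqrt(6)*sin(sqrt(2)*y)/2


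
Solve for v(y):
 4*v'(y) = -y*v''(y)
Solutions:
 v(y) = C1 + C2/y^3


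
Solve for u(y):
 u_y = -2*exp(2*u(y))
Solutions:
 u(y) = log(-sqrt(-1/(C1 - 2*y))) - log(2)/2
 u(y) = log(-1/(C1 - 2*y))/2 - log(2)/2


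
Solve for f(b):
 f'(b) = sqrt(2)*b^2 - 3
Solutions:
 f(b) = C1 + sqrt(2)*b^3/3 - 3*b


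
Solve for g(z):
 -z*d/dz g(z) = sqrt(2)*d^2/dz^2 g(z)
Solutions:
 g(z) = C1 + C2*erf(2^(1/4)*z/2)


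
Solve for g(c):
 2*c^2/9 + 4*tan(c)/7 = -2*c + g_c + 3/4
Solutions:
 g(c) = C1 + 2*c^3/27 + c^2 - 3*c/4 - 4*log(cos(c))/7


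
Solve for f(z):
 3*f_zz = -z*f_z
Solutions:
 f(z) = C1 + C2*erf(sqrt(6)*z/6)


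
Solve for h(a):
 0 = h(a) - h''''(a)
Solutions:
 h(a) = C1*exp(-a) + C2*exp(a) + C3*sin(a) + C4*cos(a)


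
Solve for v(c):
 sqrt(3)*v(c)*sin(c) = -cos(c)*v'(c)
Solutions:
 v(c) = C1*cos(c)^(sqrt(3))


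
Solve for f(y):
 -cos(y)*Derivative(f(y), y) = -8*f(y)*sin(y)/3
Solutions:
 f(y) = C1/cos(y)^(8/3)


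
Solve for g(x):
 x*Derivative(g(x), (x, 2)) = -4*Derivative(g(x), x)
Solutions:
 g(x) = C1 + C2/x^3


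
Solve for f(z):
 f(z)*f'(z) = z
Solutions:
 f(z) = -sqrt(C1 + z^2)
 f(z) = sqrt(C1 + z^2)


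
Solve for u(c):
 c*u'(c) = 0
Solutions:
 u(c) = C1


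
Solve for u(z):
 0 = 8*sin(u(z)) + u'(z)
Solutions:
 u(z) = -acos((-C1 - exp(16*z))/(C1 - exp(16*z))) + 2*pi
 u(z) = acos((-C1 - exp(16*z))/(C1 - exp(16*z)))


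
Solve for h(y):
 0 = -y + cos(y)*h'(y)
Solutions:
 h(y) = C1 + Integral(y/cos(y), y)


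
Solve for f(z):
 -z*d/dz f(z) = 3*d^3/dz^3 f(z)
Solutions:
 f(z) = C1 + Integral(C2*airyai(-3^(2/3)*z/3) + C3*airybi(-3^(2/3)*z/3), z)


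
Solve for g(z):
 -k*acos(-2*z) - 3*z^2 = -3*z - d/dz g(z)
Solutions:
 g(z) = C1 + k*(z*acos(-2*z) + sqrt(1 - 4*z^2)/2) + z^3 - 3*z^2/2


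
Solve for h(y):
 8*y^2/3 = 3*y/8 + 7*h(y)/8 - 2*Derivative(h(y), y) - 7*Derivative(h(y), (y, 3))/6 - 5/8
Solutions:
 h(y) = C1*exp(7^(1/3)*y*(-(147 + sqrt(50281))^(1/3) + 16*7^(1/3)/(147 + sqrt(50281))^(1/3))/28)*sin(sqrt(3)*7^(1/3)*y*(16*7^(1/3)/(147 + sqrt(50281))^(1/3) + (147 + sqrt(50281))^(1/3))/28) + C2*exp(7^(1/3)*y*(-(147 + sqrt(50281))^(1/3) + 16*7^(1/3)/(147 + sqrt(50281))^(1/3))/28)*cos(sqrt(3)*7^(1/3)*y*(16*7^(1/3)/(147 + sqrt(50281))^(1/3) + (147 + sqrt(50281))^(1/3))/28) + C3*exp(-7^(1/3)*y*(-(147 + sqrt(50281))^(1/3) + 16*7^(1/3)/(147 + sqrt(50281))^(1/3))/14) + 64*y^2/21 + 1985*y/147 + 32495/1029


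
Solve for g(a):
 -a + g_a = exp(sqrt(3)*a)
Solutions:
 g(a) = C1 + a^2/2 + sqrt(3)*exp(sqrt(3)*a)/3


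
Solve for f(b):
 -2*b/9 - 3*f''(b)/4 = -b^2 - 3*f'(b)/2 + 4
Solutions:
 f(b) = C1 + C2*exp(2*b) - 2*b^3/9 - 7*b^2/27 + 65*b/27


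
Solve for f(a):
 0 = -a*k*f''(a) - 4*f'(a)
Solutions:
 f(a) = C1 + a^(((re(k) - 4)*re(k) + im(k)^2)/(re(k)^2 + im(k)^2))*(C2*sin(4*log(a)*Abs(im(k))/(re(k)^2 + im(k)^2)) + C3*cos(4*log(a)*im(k)/(re(k)^2 + im(k)^2)))


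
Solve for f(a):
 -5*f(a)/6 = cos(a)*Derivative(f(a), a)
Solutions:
 f(a) = C1*(sin(a) - 1)^(5/12)/(sin(a) + 1)^(5/12)


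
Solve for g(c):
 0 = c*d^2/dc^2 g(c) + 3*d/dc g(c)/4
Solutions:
 g(c) = C1 + C2*c^(1/4)


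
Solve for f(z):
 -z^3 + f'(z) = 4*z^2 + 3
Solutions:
 f(z) = C1 + z^4/4 + 4*z^3/3 + 3*z


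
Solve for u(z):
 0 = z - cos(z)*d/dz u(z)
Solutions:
 u(z) = C1 + Integral(z/cos(z), z)


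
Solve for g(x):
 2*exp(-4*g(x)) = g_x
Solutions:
 g(x) = log(-I*(C1 + 8*x)^(1/4))
 g(x) = log(I*(C1 + 8*x)^(1/4))
 g(x) = log(-(C1 + 8*x)^(1/4))
 g(x) = log(C1 + 8*x)/4


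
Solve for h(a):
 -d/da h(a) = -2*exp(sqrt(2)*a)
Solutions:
 h(a) = C1 + sqrt(2)*exp(sqrt(2)*a)


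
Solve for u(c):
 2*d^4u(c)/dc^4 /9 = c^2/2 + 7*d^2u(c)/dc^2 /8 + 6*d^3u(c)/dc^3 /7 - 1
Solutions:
 u(c) = C1 + C2*c + C3*exp(3*c*(18 - sqrt(667))/28) + C4*exp(3*c*(18 + sqrt(667))/28) - c^4/21 + 64*c^3/343 - 18460*c^2/151263


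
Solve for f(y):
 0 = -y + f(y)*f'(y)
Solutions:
 f(y) = -sqrt(C1 + y^2)
 f(y) = sqrt(C1 + y^2)


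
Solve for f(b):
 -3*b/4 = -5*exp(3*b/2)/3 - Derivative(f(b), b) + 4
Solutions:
 f(b) = C1 + 3*b^2/8 + 4*b - 10*exp(3*b/2)/9


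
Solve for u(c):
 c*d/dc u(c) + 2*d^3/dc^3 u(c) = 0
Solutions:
 u(c) = C1 + Integral(C2*airyai(-2^(2/3)*c/2) + C3*airybi(-2^(2/3)*c/2), c)


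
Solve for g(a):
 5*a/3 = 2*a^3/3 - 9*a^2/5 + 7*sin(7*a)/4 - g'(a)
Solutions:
 g(a) = C1 + a^4/6 - 3*a^3/5 - 5*a^2/6 - cos(7*a)/4


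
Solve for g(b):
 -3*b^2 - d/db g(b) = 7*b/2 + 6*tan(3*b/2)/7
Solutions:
 g(b) = C1 - b^3 - 7*b^2/4 + 4*log(cos(3*b/2))/7


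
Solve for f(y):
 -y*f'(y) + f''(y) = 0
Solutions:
 f(y) = C1 + C2*erfi(sqrt(2)*y/2)


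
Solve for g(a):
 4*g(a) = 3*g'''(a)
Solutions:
 g(a) = C3*exp(6^(2/3)*a/3) + (C1*sin(2^(2/3)*3^(1/6)*a/2) + C2*cos(2^(2/3)*3^(1/6)*a/2))*exp(-6^(2/3)*a/6)


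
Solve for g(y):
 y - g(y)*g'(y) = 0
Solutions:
 g(y) = -sqrt(C1 + y^2)
 g(y) = sqrt(C1 + y^2)


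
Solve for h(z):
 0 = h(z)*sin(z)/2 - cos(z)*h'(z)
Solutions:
 h(z) = C1/sqrt(cos(z))


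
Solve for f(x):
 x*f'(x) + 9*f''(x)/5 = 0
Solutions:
 f(x) = C1 + C2*erf(sqrt(10)*x/6)


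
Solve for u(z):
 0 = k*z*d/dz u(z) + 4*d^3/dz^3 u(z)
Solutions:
 u(z) = C1 + Integral(C2*airyai(2^(1/3)*z*(-k)^(1/3)/2) + C3*airybi(2^(1/3)*z*(-k)^(1/3)/2), z)


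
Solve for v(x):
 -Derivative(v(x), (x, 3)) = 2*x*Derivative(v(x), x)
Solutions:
 v(x) = C1 + Integral(C2*airyai(-2^(1/3)*x) + C3*airybi(-2^(1/3)*x), x)


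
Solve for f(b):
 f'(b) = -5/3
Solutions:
 f(b) = C1 - 5*b/3


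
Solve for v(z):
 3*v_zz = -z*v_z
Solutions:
 v(z) = C1 + C2*erf(sqrt(6)*z/6)


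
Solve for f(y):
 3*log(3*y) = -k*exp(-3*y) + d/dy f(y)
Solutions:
 f(y) = C1 - k*exp(-3*y)/3 + 3*y*log(y) + 3*y*(-1 + log(3))


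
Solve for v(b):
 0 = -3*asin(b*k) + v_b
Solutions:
 v(b) = C1 + 3*Piecewise((b*asin(b*k) + sqrt(-b^2*k^2 + 1)/k, Ne(k, 0)), (0, True))


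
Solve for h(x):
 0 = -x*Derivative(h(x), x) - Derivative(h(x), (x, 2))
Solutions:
 h(x) = C1 + C2*erf(sqrt(2)*x/2)


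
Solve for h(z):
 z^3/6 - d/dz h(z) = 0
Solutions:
 h(z) = C1 + z^4/24


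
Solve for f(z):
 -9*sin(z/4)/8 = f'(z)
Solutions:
 f(z) = C1 + 9*cos(z/4)/2


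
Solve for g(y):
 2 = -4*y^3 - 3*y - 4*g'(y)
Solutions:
 g(y) = C1 - y^4/4 - 3*y^2/8 - y/2


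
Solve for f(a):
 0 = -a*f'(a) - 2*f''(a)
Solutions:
 f(a) = C1 + C2*erf(a/2)


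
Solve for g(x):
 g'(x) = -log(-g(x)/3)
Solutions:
 Integral(1/(log(-_y) - log(3)), (_y, g(x))) = C1 - x


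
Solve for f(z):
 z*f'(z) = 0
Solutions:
 f(z) = C1


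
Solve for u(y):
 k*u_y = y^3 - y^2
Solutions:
 u(y) = C1 + y^4/(4*k) - y^3/(3*k)


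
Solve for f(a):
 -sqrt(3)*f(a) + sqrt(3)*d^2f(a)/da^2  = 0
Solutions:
 f(a) = C1*exp(-a) + C2*exp(a)


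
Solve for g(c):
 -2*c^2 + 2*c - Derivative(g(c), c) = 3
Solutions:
 g(c) = C1 - 2*c^3/3 + c^2 - 3*c


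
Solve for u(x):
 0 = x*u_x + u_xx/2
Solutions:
 u(x) = C1 + C2*erf(x)


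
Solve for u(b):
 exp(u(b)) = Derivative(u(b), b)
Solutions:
 u(b) = log(-1/(C1 + b))


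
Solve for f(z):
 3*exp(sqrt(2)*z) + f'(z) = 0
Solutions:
 f(z) = C1 - 3*sqrt(2)*exp(sqrt(2)*z)/2


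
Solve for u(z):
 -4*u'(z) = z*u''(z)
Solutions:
 u(z) = C1 + C2/z^3


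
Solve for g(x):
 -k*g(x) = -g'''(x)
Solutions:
 g(x) = C1*exp(k^(1/3)*x) + C2*exp(k^(1/3)*x*(-1 + sqrt(3)*I)/2) + C3*exp(-k^(1/3)*x*(1 + sqrt(3)*I)/2)


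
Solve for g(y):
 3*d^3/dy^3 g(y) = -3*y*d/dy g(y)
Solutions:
 g(y) = C1 + Integral(C2*airyai(-y) + C3*airybi(-y), y)


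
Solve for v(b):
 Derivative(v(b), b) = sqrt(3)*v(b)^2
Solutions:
 v(b) = -1/(C1 + sqrt(3)*b)


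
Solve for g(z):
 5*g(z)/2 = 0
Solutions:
 g(z) = 0


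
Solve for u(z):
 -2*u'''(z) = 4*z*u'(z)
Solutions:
 u(z) = C1 + Integral(C2*airyai(-2^(1/3)*z) + C3*airybi(-2^(1/3)*z), z)


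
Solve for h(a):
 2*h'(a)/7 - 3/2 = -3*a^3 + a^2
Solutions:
 h(a) = C1 - 21*a^4/8 + 7*a^3/6 + 21*a/4


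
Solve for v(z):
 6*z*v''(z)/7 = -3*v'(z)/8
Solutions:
 v(z) = C1 + C2*z^(9/16)


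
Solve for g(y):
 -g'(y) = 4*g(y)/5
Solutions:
 g(y) = C1*exp(-4*y/5)


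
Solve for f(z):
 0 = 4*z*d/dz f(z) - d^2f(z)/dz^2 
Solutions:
 f(z) = C1 + C2*erfi(sqrt(2)*z)


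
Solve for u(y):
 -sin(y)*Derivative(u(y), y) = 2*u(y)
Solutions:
 u(y) = C1*(cos(y) + 1)/(cos(y) - 1)


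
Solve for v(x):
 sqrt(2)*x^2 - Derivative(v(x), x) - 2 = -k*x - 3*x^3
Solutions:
 v(x) = C1 + k*x^2/2 + 3*x^4/4 + sqrt(2)*x^3/3 - 2*x


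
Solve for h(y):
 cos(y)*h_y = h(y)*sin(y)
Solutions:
 h(y) = C1/cos(y)


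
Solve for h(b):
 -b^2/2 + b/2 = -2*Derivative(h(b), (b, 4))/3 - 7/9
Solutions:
 h(b) = C1 + C2*b + C3*b^2 + C4*b^3 + b^6/480 - b^5/160 - 7*b^4/144


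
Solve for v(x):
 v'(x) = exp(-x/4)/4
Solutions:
 v(x) = C1 - 1/exp(x)^(1/4)


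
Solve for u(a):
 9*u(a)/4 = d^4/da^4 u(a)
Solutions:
 u(a) = C1*exp(-sqrt(6)*a/2) + C2*exp(sqrt(6)*a/2) + C3*sin(sqrt(6)*a/2) + C4*cos(sqrt(6)*a/2)


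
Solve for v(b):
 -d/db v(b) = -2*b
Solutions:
 v(b) = C1 + b^2


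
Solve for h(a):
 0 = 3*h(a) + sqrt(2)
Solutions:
 h(a) = -sqrt(2)/3


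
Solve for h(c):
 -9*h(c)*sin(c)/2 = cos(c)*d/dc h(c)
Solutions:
 h(c) = C1*cos(c)^(9/2)


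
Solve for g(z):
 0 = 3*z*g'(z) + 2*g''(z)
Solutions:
 g(z) = C1 + C2*erf(sqrt(3)*z/2)


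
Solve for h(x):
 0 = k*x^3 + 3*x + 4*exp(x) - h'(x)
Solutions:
 h(x) = C1 + k*x^4/4 + 3*x^2/2 + 4*exp(x)


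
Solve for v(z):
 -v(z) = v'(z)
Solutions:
 v(z) = C1*exp(-z)


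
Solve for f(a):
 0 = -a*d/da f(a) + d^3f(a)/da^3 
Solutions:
 f(a) = C1 + Integral(C2*airyai(a) + C3*airybi(a), a)


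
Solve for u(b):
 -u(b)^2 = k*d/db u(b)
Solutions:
 u(b) = k/(C1*k + b)


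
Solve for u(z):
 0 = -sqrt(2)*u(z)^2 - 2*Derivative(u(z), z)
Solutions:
 u(z) = 2/(C1 + sqrt(2)*z)


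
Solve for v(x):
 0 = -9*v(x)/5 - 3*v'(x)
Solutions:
 v(x) = C1*exp(-3*x/5)


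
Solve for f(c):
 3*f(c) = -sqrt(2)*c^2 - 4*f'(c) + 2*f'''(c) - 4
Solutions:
 f(c) = C1*exp(-6^(1/3)*c*(4*6^(1/3)/(sqrt(345) + 27)^(1/3) + (sqrt(345) + 27)^(1/3))/12)*sin(2^(1/3)*3^(1/6)*c*(-3^(2/3)*(sqrt(345) + 27)^(1/3)/12 + 2^(1/3)/(sqrt(345) + 27)^(1/3))) + C2*exp(-6^(1/3)*c*(4*6^(1/3)/(sqrt(345) + 27)^(1/3) + (sqrt(345) + 27)^(1/3))/12)*cos(2^(1/3)*3^(1/6)*c*(-3^(2/3)*(sqrt(345) + 27)^(1/3)/12 + 2^(1/3)/(sqrt(345) + 27)^(1/3))) + C3*exp(6^(1/3)*c*(4*6^(1/3)/(sqrt(345) + 27)^(1/3) + (sqrt(345) + 27)^(1/3))/6) - sqrt(2)*c^2/3 + 8*sqrt(2)*c/9 - 32*sqrt(2)/27 - 4/3


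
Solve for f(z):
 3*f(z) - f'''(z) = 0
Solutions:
 f(z) = C3*exp(3^(1/3)*z) + (C1*sin(3^(5/6)*z/2) + C2*cos(3^(5/6)*z/2))*exp(-3^(1/3)*z/2)


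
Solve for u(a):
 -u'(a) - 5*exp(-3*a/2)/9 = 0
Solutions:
 u(a) = C1 + 10*exp(-3*a/2)/27


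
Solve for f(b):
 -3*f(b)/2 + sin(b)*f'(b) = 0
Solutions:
 f(b) = C1*(cos(b) - 1)^(3/4)/(cos(b) + 1)^(3/4)


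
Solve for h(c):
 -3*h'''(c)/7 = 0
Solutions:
 h(c) = C1 + C2*c + C3*c^2


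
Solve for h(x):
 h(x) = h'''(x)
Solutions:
 h(x) = C3*exp(x) + (C1*sin(sqrt(3)*x/2) + C2*cos(sqrt(3)*x/2))*exp(-x/2)


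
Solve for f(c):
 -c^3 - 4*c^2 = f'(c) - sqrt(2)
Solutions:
 f(c) = C1 - c^4/4 - 4*c^3/3 + sqrt(2)*c


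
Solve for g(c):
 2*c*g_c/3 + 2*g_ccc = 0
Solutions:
 g(c) = C1 + Integral(C2*airyai(-3^(2/3)*c/3) + C3*airybi(-3^(2/3)*c/3), c)


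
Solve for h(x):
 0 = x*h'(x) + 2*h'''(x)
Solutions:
 h(x) = C1 + Integral(C2*airyai(-2^(2/3)*x/2) + C3*airybi(-2^(2/3)*x/2), x)


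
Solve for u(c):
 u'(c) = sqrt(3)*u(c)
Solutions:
 u(c) = C1*exp(sqrt(3)*c)


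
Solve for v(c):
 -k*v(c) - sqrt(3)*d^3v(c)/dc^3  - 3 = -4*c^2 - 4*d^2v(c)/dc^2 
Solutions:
 v(c) = C1*exp(c*(2^(2/3)*sqrt(3)*(81*k + sqrt((81*k - 128)^2 - 16384) - 128)^(1/3) - 3*2^(2/3)*I*(81*k + sqrt((81*k - 128)^2 - 16384) - 128)^(1/3) + 16*sqrt(3) - 384*2^(1/3)/((-sqrt(3) + 3*I)*(81*k + sqrt((81*k - 128)^2 - 16384) - 128)^(1/3)))/36) + C2*exp(c*(2^(2/3)*sqrt(3)*(81*k + sqrt((81*k - 128)^2 - 16384) - 128)^(1/3) + 3*2^(2/3)*I*(81*k + sqrt((81*k - 128)^2 - 16384) - 128)^(1/3) + 16*sqrt(3) + 384*2^(1/3)/((sqrt(3) + 3*I)*(81*k + sqrt((81*k - 128)^2 - 16384) - 128)^(1/3)))/36) + C3*exp(sqrt(3)*c*(-2^(2/3)*(81*k + sqrt((81*k - 128)^2 - 16384) - 128)^(1/3) + 8 - 32*2^(1/3)/(81*k + sqrt((81*k - 128)^2 - 16384) - 128)^(1/3))/18) + 4*c^2/k - 3/k + 32/k^2


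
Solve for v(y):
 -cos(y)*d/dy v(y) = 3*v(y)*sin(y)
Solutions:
 v(y) = C1*cos(y)^3


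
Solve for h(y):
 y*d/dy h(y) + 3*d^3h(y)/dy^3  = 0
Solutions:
 h(y) = C1 + Integral(C2*airyai(-3^(2/3)*y/3) + C3*airybi(-3^(2/3)*y/3), y)


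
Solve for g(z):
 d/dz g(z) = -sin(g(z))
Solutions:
 g(z) = -acos((-C1 - exp(2*z))/(C1 - exp(2*z))) + 2*pi
 g(z) = acos((-C1 - exp(2*z))/(C1 - exp(2*z)))


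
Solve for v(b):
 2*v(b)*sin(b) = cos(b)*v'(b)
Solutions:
 v(b) = C1/cos(b)^2


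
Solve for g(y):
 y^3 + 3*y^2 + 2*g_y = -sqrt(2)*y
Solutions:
 g(y) = C1 - y^4/8 - y^3/2 - sqrt(2)*y^2/4


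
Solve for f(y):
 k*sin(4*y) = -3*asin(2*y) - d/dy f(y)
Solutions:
 f(y) = C1 + k*cos(4*y)/4 - 3*y*asin(2*y) - 3*sqrt(1 - 4*y^2)/2


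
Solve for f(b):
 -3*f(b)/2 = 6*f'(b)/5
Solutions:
 f(b) = C1*exp(-5*b/4)


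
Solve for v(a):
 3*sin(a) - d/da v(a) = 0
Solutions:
 v(a) = C1 - 3*cos(a)


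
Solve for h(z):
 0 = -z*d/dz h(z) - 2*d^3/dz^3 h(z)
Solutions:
 h(z) = C1 + Integral(C2*airyai(-2^(2/3)*z/2) + C3*airybi(-2^(2/3)*z/2), z)


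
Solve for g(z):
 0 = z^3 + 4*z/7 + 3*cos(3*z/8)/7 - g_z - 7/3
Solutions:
 g(z) = C1 + z^4/4 + 2*z^2/7 - 7*z/3 + 8*sin(3*z/8)/7


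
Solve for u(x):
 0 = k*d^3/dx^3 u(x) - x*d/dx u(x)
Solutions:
 u(x) = C1 + Integral(C2*airyai(x*(1/k)^(1/3)) + C3*airybi(x*(1/k)^(1/3)), x)


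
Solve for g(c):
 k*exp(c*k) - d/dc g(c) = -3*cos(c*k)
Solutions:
 g(c) = C1 + exp(c*k) + 3*sin(c*k)/k


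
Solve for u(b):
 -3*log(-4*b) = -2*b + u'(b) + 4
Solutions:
 u(b) = C1 + b^2 - 3*b*log(-b) + b*(-6*log(2) - 1)


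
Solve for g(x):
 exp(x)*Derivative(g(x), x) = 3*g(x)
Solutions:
 g(x) = C1*exp(-3*exp(-x))


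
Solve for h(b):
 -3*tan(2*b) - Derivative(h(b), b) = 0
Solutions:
 h(b) = C1 + 3*log(cos(2*b))/2


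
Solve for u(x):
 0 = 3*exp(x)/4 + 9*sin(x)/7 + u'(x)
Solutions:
 u(x) = C1 - 3*exp(x)/4 + 9*cos(x)/7


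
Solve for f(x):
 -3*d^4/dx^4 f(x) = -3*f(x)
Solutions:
 f(x) = C1*exp(-x) + C2*exp(x) + C3*sin(x) + C4*cos(x)


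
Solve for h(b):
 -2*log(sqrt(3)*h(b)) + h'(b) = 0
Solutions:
 -Integral(1/(2*log(_y) + log(3)), (_y, h(b))) = C1 - b


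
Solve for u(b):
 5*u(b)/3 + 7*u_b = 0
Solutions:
 u(b) = C1*exp(-5*b/21)


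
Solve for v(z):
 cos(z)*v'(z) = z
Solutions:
 v(z) = C1 + Integral(z/cos(z), z)


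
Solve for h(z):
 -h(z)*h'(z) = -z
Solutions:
 h(z) = -sqrt(C1 + z^2)
 h(z) = sqrt(C1 + z^2)


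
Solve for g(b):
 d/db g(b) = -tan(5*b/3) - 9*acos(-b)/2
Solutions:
 g(b) = C1 - 9*b*acos(-b)/2 - 9*sqrt(1 - b^2)/2 + 3*log(cos(5*b/3))/5


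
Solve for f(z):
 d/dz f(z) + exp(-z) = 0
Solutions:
 f(z) = C1 + exp(-z)


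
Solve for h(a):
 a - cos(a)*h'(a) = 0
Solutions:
 h(a) = C1 + Integral(a/cos(a), a)


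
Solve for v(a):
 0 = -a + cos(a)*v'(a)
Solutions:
 v(a) = C1 + Integral(a/cos(a), a)


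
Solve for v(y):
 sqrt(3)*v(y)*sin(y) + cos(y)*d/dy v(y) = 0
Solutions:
 v(y) = C1*cos(y)^(sqrt(3))


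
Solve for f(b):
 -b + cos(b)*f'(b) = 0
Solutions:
 f(b) = C1 + Integral(b/cos(b), b)


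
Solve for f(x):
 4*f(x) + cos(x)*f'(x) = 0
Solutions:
 f(x) = C1*(sin(x)^2 - 2*sin(x) + 1)/(sin(x)^2 + 2*sin(x) + 1)


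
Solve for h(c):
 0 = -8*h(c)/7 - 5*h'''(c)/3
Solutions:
 h(c) = C3*exp(-2*3^(1/3)*35^(2/3)*c/35) + (C1*sin(3^(5/6)*35^(2/3)*c/35) + C2*cos(3^(5/6)*35^(2/3)*c/35))*exp(3^(1/3)*35^(2/3)*c/35)


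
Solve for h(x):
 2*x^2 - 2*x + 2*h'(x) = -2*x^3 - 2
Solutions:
 h(x) = C1 - x^4/4 - x^3/3 + x^2/2 - x


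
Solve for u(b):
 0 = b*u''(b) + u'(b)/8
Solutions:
 u(b) = C1 + C2*b^(7/8)


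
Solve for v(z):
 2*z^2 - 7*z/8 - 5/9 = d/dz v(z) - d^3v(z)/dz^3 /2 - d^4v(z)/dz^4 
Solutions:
 v(z) = C1 + C2*exp(-z*((6*sqrt(318) + 107)^(-1/3) + 2 + (6*sqrt(318) + 107)^(1/3))/12)*sin(sqrt(3)*z*(-(6*sqrt(318) + 107)^(1/3) + (6*sqrt(318) + 107)^(-1/3))/12) + C3*exp(-z*((6*sqrt(318) + 107)^(-1/3) + 2 + (6*sqrt(318) + 107)^(1/3))/12)*cos(sqrt(3)*z*(-(6*sqrt(318) + 107)^(1/3) + (6*sqrt(318) + 107)^(-1/3))/12) + C4*exp(z*(-1 + (6*sqrt(318) + 107)^(-1/3) + (6*sqrt(318) + 107)^(1/3))/6) + 2*z^3/3 - 7*z^2/16 + 13*z/9


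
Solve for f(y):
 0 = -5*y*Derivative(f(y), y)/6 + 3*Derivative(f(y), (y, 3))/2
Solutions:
 f(y) = C1 + Integral(C2*airyai(15^(1/3)*y/3) + C3*airybi(15^(1/3)*y/3), y)


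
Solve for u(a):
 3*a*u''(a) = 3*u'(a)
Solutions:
 u(a) = C1 + C2*a^2


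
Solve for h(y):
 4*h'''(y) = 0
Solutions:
 h(y) = C1 + C2*y + C3*y^2


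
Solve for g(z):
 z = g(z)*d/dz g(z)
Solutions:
 g(z) = -sqrt(C1 + z^2)
 g(z) = sqrt(C1 + z^2)


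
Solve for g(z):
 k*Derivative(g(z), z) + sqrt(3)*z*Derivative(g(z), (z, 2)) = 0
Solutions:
 g(z) = C1 + z^(-sqrt(3)*re(k)/3 + 1)*(C2*sin(sqrt(3)*log(z)*Abs(im(k))/3) + C3*cos(sqrt(3)*log(z)*im(k)/3))


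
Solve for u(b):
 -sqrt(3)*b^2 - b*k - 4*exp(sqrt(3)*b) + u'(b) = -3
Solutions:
 u(b) = C1 + sqrt(3)*b^3/3 + b^2*k/2 - 3*b + 4*sqrt(3)*exp(sqrt(3)*b)/3


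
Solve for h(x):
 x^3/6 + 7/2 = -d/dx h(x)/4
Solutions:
 h(x) = C1 - x^4/6 - 14*x


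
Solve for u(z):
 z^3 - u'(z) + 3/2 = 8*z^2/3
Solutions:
 u(z) = C1 + z^4/4 - 8*z^3/9 + 3*z/2


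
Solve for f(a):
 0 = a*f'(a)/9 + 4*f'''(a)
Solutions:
 f(a) = C1 + Integral(C2*airyai(-6^(1/3)*a/6) + C3*airybi(-6^(1/3)*a/6), a)


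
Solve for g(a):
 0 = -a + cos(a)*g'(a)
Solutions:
 g(a) = C1 + Integral(a/cos(a), a)


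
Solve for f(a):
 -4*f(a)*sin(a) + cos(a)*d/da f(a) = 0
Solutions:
 f(a) = C1/cos(a)^4


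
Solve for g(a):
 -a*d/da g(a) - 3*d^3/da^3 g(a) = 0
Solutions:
 g(a) = C1 + Integral(C2*airyai(-3^(2/3)*a/3) + C3*airybi(-3^(2/3)*a/3), a)


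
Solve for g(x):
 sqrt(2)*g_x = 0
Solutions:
 g(x) = C1


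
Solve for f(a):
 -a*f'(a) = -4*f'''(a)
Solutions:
 f(a) = C1 + Integral(C2*airyai(2^(1/3)*a/2) + C3*airybi(2^(1/3)*a/2), a)


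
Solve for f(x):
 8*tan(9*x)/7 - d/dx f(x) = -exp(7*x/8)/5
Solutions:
 f(x) = C1 + 8*exp(7*x/8)/35 - 8*log(cos(9*x))/63


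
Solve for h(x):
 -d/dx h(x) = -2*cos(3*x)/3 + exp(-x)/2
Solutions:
 h(x) = C1 + 2*sin(3*x)/9 + exp(-x)/2


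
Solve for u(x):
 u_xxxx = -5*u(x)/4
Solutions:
 u(x) = (C1*sin(5^(1/4)*x/2) + C2*cos(5^(1/4)*x/2))*exp(-5^(1/4)*x/2) + (C3*sin(5^(1/4)*x/2) + C4*cos(5^(1/4)*x/2))*exp(5^(1/4)*x/2)


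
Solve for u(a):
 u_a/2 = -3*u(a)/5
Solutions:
 u(a) = C1*exp(-6*a/5)


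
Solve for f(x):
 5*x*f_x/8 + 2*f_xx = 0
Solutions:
 f(x) = C1 + C2*erf(sqrt(10)*x/8)


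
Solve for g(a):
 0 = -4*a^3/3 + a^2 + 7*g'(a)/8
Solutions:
 g(a) = C1 + 8*a^4/21 - 8*a^3/21


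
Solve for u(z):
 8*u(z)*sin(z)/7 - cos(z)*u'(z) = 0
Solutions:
 u(z) = C1/cos(z)^(8/7)


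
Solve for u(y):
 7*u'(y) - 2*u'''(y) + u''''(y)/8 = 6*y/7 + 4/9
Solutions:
 u(y) = C1 + C2*exp(2*y) + C3*exp(y*(7 - sqrt(77))) + C4*exp(y*(7 + sqrt(77))) + 3*y^2/49 + 4*y/63


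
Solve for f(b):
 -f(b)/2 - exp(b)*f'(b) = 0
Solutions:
 f(b) = C1*exp(exp(-b)/2)


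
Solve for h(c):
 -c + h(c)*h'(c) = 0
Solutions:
 h(c) = -sqrt(C1 + c^2)
 h(c) = sqrt(C1 + c^2)


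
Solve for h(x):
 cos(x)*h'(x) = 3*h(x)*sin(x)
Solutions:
 h(x) = C1/cos(x)^3


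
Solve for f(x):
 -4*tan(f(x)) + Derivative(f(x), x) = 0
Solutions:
 f(x) = pi - asin(C1*exp(4*x))
 f(x) = asin(C1*exp(4*x))


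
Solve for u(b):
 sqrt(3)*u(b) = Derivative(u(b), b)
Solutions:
 u(b) = C1*exp(sqrt(3)*b)


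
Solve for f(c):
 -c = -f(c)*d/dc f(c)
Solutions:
 f(c) = -sqrt(C1 + c^2)
 f(c) = sqrt(C1 + c^2)


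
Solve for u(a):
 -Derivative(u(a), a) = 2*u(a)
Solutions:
 u(a) = C1*exp(-2*a)


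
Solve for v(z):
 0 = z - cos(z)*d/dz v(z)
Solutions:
 v(z) = C1 + Integral(z/cos(z), z)


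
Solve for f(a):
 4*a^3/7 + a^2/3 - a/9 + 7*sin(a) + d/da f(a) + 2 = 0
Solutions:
 f(a) = C1 - a^4/7 - a^3/9 + a^2/18 - 2*a + 7*cos(a)


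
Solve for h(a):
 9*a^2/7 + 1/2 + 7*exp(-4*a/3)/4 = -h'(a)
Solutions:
 h(a) = C1 - 3*a^3/7 - a/2 + 21*exp(-4*a/3)/16


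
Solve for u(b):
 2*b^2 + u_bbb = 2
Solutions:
 u(b) = C1 + C2*b + C3*b^2 - b^5/30 + b^3/3


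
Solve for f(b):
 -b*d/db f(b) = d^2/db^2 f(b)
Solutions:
 f(b) = C1 + C2*erf(sqrt(2)*b/2)


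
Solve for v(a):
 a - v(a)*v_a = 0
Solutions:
 v(a) = -sqrt(C1 + a^2)
 v(a) = sqrt(C1 + a^2)


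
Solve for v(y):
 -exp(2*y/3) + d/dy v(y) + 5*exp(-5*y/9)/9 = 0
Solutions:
 v(y) = C1 + 3*exp(2*y/3)/2 + exp(-5*y/9)


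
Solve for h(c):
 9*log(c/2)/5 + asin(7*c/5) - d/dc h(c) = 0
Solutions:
 h(c) = C1 + 9*c*log(c)/5 + c*asin(7*c/5) - 9*c/5 - 9*c*log(2)/5 + sqrt(25 - 49*c^2)/7


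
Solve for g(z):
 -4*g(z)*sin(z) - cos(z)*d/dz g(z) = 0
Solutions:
 g(z) = C1*cos(z)^4


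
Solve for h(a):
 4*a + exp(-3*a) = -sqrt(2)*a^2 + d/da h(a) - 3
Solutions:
 h(a) = C1 + sqrt(2)*a^3/3 + 2*a^2 + 3*a - exp(-3*a)/3


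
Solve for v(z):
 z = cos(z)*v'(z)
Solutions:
 v(z) = C1 + Integral(z/cos(z), z)


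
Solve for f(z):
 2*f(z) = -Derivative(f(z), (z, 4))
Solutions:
 f(z) = (C1*sin(2^(3/4)*z/2) + C2*cos(2^(3/4)*z/2))*exp(-2^(3/4)*z/2) + (C3*sin(2^(3/4)*z/2) + C4*cos(2^(3/4)*z/2))*exp(2^(3/4)*z/2)


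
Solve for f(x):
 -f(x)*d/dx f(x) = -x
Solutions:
 f(x) = -sqrt(C1 + x^2)
 f(x) = sqrt(C1 + x^2)


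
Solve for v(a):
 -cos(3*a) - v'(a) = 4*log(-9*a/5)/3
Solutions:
 v(a) = C1 - 4*a*log(-a)/3 - 3*a*log(3) + a*log(15)/3 + 4*a/3 + a*log(5) - sin(3*a)/3


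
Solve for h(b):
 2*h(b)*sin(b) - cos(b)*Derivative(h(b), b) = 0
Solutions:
 h(b) = C1/cos(b)^2


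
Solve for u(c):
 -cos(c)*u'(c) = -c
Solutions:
 u(c) = C1 + Integral(c/cos(c), c)


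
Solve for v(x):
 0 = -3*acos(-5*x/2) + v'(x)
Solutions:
 v(x) = C1 + 3*x*acos(-5*x/2) + 3*sqrt(4 - 25*x^2)/5


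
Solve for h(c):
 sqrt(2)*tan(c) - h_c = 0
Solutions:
 h(c) = C1 - sqrt(2)*log(cos(c))


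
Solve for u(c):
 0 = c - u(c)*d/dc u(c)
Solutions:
 u(c) = -sqrt(C1 + c^2)
 u(c) = sqrt(C1 + c^2)


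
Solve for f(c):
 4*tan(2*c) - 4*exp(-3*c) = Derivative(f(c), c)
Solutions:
 f(c) = C1 + log(tan(2*c)^2 + 1) + 4*exp(-3*c)/3


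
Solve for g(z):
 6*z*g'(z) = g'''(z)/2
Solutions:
 g(z) = C1 + Integral(C2*airyai(12^(1/3)*z) + C3*airybi(12^(1/3)*z), z)


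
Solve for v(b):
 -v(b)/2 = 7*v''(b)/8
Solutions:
 v(b) = C1*sin(2*sqrt(7)*b/7) + C2*cos(2*sqrt(7)*b/7)


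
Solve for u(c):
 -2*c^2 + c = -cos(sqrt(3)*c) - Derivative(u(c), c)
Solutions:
 u(c) = C1 + 2*c^3/3 - c^2/2 - sqrt(3)*sin(sqrt(3)*c)/3


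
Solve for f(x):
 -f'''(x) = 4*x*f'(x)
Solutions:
 f(x) = C1 + Integral(C2*airyai(-2^(2/3)*x) + C3*airybi(-2^(2/3)*x), x)


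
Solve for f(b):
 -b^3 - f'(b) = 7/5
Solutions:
 f(b) = C1 - b^4/4 - 7*b/5


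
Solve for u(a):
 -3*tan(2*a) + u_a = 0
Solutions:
 u(a) = C1 - 3*log(cos(2*a))/2


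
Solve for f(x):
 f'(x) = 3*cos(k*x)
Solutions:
 f(x) = C1 + 3*sin(k*x)/k


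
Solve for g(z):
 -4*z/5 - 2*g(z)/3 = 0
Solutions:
 g(z) = -6*z/5


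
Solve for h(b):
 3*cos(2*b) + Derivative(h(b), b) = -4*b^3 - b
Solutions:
 h(b) = C1 - b^4 - b^2/2 - 3*sin(2*b)/2


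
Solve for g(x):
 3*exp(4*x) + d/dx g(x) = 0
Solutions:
 g(x) = C1 - 3*exp(4*x)/4


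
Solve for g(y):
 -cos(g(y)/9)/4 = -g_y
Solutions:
 -y/4 - 9*log(sin(g(y)/9) - 1)/2 + 9*log(sin(g(y)/9) + 1)/2 = C1


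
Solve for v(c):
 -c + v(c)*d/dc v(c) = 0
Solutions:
 v(c) = -sqrt(C1 + c^2)
 v(c) = sqrt(C1 + c^2)


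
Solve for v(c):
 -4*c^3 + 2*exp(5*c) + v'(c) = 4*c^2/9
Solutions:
 v(c) = C1 + c^4 + 4*c^3/27 - 2*exp(5*c)/5


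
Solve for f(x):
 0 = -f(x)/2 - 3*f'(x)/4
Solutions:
 f(x) = C1*exp(-2*x/3)


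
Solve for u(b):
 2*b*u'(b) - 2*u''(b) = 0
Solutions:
 u(b) = C1 + C2*erfi(sqrt(2)*b/2)


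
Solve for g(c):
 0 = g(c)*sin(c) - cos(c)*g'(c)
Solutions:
 g(c) = C1/cos(c)


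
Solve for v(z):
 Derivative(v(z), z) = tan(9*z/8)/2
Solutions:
 v(z) = C1 - 4*log(cos(9*z/8))/9


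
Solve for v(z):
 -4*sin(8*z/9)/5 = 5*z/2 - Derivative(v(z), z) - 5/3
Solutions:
 v(z) = C1 + 5*z^2/4 - 5*z/3 - 9*cos(8*z/9)/10


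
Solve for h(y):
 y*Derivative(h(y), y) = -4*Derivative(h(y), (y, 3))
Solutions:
 h(y) = C1 + Integral(C2*airyai(-2^(1/3)*y/2) + C3*airybi(-2^(1/3)*y/2), y)


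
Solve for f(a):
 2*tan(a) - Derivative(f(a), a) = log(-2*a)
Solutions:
 f(a) = C1 - a*log(-a) - a*log(2) + a - 2*log(cos(a))


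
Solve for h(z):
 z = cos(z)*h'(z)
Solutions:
 h(z) = C1 + Integral(z/cos(z), z)


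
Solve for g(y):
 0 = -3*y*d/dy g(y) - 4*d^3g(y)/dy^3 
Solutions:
 g(y) = C1 + Integral(C2*airyai(-6^(1/3)*y/2) + C3*airybi(-6^(1/3)*y/2), y)
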